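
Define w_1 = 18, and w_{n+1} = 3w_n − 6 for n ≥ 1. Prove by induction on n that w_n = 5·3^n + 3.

Base case: w_1 = 18, and 5·3^1 + 3 = 15 + 3 = 18.
Assume w_r = 5·3^r + 3 for some r ≥ 1.
Then w_{r+1} = 3w_r − 6 = 3·(5·3^r + 3) − 6 = 15·3^r + 9 − 6 = 5·3^{r+1} + 3.
So the formula holds for r+1, and by induction w_n = 5·3^n + 3 for all n ≥ 1.

w_n = 5·3^n + 3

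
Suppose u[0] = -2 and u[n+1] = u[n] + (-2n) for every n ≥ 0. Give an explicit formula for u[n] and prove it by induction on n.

Claim: u[n] = -n^2 + n − 2.

Base case: u[0] = -2, and -0^2 + 0 − 2 = -2.
Assume u[k] = -k^2 + k − 2.
Then u[k+1] = u[k] + (-2k) = (-k^2 + k − 2) + (-2k) = -k^2 − k − 2,
and -(k+1)^2 + (k+1) − 2 = -k^2 − k − 2.
Hence u[n] = -n^2 + n − 2 for every n ≥ 0, by induction.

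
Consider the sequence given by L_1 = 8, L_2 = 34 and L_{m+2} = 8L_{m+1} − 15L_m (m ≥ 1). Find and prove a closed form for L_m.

Claim: L_m = 3^m + 5^m.

Base cases: L_1 = 8 and 3^1 + 5^1 = 8; L_2 = 34 and 3^2 + 5^2 = 34.
Assume L_j = 3^j + 5^j for all 1 ≤ j ≤ k, where k ≥ 2.
Then L_{k+1} = 8L_k − 15L_{k−1} = 8·(3^k + 5^k) − 15·(3^{k−1} + 5^{k−1}) = (8·3 − 15)3^{k−1} + (8·5 − 15)5^{k−1} = 9·3^{k−1} + 25·5^{k−1} = 3^{k+1} + 5^{k+1}.
Hence L_m = 3^m + 5^m for every m ≥ 1, by strong induction.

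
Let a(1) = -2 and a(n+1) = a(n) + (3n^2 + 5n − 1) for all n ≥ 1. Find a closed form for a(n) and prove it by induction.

Claim: a(n) = n^3 + n^2 − 3n − 1.

Base case: a(1) = -2, and 1^3 + 1^2 − 3·1 − 1 = -2.
Assume a(m) = m^3 + m^2 − 3m − 1.
Then a(m+1) = a(m) + (3m^2 + 5m − 1) = (m^3 + m^2 − 3m − 1) + (3m^2 + 5m − 1) = m^3 + 4m^2 + 2m − 2,
and (m+1)^3 + (m+1)^2 − 3·(m+1) − 1 = m^3 + 4m^2 + 2m − 2.
Hence a(n) = n^3 + n^2 − 3n − 1 for every n ≥ 1, by induction.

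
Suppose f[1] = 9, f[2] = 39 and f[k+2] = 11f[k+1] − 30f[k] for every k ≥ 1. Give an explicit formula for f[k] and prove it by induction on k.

Claim: f[k] = 3·5^k − 6^k.

Base cases: f[1] = 9 and 3·5^1 − 6^1 = 9; f[2] = 39 and 3·5^2 − 6^2 = 39.
Assume f[i] = 3·5^i − 6^i for all 1 ≤ i ≤ j, where j ≥ 2.
Then f[j+1] = 11f[j] − 30f[j−1] = 11·(3·5^j − 6^j) − 30·(3·5^{j−1} − 6^{j−1}) = 3·(11·5 − 30)5^{j−1} − (11·6 − 30)6^{j−1} = 75·5^{j−1} − 36·6^{j−1} = 3·5^{j+1} − 6^{j+1}.
By strong induction, f[k] = 3·5^k − 6^k for all k ≥ 1.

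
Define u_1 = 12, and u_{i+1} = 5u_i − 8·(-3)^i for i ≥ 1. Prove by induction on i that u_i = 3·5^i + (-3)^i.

Base case: u_1 = 12, and 3·5^1 + (-3)^1 = 15 − 3 = 12.
Assume u_m = 3·5^m + (-3)^m for some m ≥ 1.
Then u_{m+1} = 5u_m − 8·(-3)^m = 5·(3·5^m + (-3)^m) − 8·(-3)^m = 3·5^{m+1} + 5·(-3)^m − 8·(-3)^m = 3·5^{m+1} − 3·(-3)^m = 3·5^{m+1} + (-3)^{m+1}.
By induction, u_i = 3·5^i + (-3)^i for all i ≥ 1.

u_i = 3·5^i + (-3)^i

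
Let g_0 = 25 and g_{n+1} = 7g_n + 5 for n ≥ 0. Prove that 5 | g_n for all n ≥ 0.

Base case: g_0 = 25 = 5·5, so 5 | g_0.
Assume 5 | g_m, so g_m = 5t for some integer t.
Then g_{m+1} = 7g_m + 5 = 7·(5t) + 5 = 5(7t + 1), so 5 | g_{m+1}.
By induction, 5 | g_n for all n ≥ 0.

5 | g_n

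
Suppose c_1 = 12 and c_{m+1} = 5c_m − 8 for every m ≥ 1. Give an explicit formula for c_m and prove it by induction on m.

Claim: c_m = 2·5^m + 2.

Base case: c_1 = 12, and 2·5^1 + 2 = 10 + 2 = 12.
Assume c_r = 2·5^r + 2 for some r ≥ 1.
Then c_{r+1} = 5c_r − 8 = 5·(2·5^r + 2) − 8 = 10·5^r + 10 − 8 = 2·5^{r+1} + 2.
So the formula holds for r+1, and by induction c_m = 2·5^m + 2 for all m ≥ 1.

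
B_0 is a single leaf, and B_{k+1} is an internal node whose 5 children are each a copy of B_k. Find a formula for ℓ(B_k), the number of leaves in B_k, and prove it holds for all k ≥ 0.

Claim: ℓ(B_k) = 5^k.

Base case: ℓ(B_0) = 1, and 5^0 = 1.
Assume ℓ(B_j) = 5^j.
Then ℓ(B_{j+1}) = 5·ℓ(B_j) = 5·5^j = 5^{j+1}.
By induction, ℓ(B_k) = 5^k for all k ≥ 0.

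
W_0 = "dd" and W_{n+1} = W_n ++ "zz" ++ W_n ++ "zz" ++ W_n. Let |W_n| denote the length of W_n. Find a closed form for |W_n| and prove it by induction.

Claim: |W_n| = 4·3^n − 2.

Base case: |W_0| = 2, and 4·3^0 − 2 = 2.
Assume |W_r| = 4·3^r − 2.
Then |W_{r+1}| = 3|W_r| + 4 = 3(4·3^r − 2) + 4 = 4·3^{r+1} − 6 + 4 = 4·3^{r+1} − 2.
Hence |W_n| = 4·3^n − 2 for every n ≥ 0, by induction.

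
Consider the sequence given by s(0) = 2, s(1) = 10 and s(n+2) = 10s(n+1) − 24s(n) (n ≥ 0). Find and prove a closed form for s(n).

Claim: s(n) = 4^n + 6^n.

Base cases: s(0) = 2 and 4^0 + 6^0 = 2; s(1) = 10 and 4^1 + 6^1 = 10.
Assume s(i) = 4^i + 6^i for all 0 ≤ i ≤ j, where j ≥ 1.
Then s(j+1) = 10s(j) − 24s(j−1) = 10·(4^j + 6^j) − 24·(4^{j−1} + 6^{j−1}) = (10·4 − 24)4^{j−1} + (10·6 − 24)6^{j−1} = 16·4^{j−1} + 36·6^{j−1} = 4^{j+1} + 6^{j+1}.
Hence s(n) = 4^n + 6^n for every n ≥ 0, by strong induction.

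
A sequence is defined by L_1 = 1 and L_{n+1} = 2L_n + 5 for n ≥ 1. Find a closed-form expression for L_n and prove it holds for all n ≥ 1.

Claim: L_n = 3·2^n − 5.

Base case: L_1 = 1, and 3·2^1 − 5 = 6 − 5 = 1.
Assume L_j = 3·2^j − 5 for some j ≥ 1.
Then L_{j+1} = 2L_j + 5 = 2·(3·2^j − 5) + 5 = 6·2^j − 10 + 5 = 3·2^{j+1} − 5.
By induction, L_n = 3·2^n − 5 for all n ≥ 1.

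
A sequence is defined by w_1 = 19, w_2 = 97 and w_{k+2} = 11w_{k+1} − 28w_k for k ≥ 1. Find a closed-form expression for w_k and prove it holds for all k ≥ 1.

Claim: w_k = 3·4^k + 7^k.

Base cases: w_1 = 19 and 3·4^1 + 7^1 = 19; w_2 = 97 and 3·4^2 + 7^2 = 97.
Assume w_j = 3·4^j + 7^j for all 1 ≤ j ≤ m, where m ≥ 2.
Then w_{m+1} = 11w_m − 28w_{m−1} = 11·(3·4^m + 7^m) − 28·(3·4^{m−1} + 7^{m−1}) = 3·(11·4 − 28)4^{m−1} + (11·7 − 28)7^{m−1} = 48·4^{m−1} + 49·7^{m−1} = 3·4^{m+1} + 7^{m+1}.
So the formula holds for m+1, and by strong induction w_k = 3·4^k + 7^k for all k ≥ 1.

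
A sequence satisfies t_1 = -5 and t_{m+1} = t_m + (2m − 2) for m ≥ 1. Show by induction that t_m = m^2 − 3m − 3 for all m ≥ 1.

Base case: t_1 = -5, and 1^2 − 3·1 − 3 = -5.
Assume t_k = k^2 − 3k − 3.
Then t_{k+1} = t_k + (2k − 2) = (k^2 − 3k − 3) + (2k − 2) = k^2 − k − 5,
and (k+1)^2 − 3·(k+1) − 3 = k^2 − k − 5.
Hence t_m = m^2 − 3m − 3 for every m ≥ 1, by induction.

t_m = m^2 − 3m − 3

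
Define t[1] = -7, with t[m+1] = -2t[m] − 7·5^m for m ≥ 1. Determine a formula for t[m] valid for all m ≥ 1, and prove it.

Claim: t[m] = (-2)^m − 5^m.

Base case: t[1] = -7, and (-2)^1 − 5^1 = -2 − 5 = -7.
Assume t[k] = (-2)^k − 5^k for some k ≥ 1.
Then t[k+1] = -2t[k] − 7·5^k = -2·((-2)^k − 5^k) − 7·5^k = (-2)^{k+1} + 2·5^k − 7·5^k = (-2)^{k+1} − 5·5^k = (-2)^{k+1} − 5^{k+1}.
Hence t[m] = (-2)^m − 5^m for every m ≥ 1, by induction.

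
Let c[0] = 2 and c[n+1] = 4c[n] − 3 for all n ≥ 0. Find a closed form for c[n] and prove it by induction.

Claim: c[n] = 4^n + 1.

Base case: c[0] = 2, and 4^0 + 1 = 1 + 1 = 2.
Assume c[m] = 4^m + 1 for some m ≥ 0.
Then c[m+1] = 4c[m] − 3 = 4·(4^m + 1) − 3 = 4^{m+1} + 4 − 3 = 4^{m+1} + 1.
By induction, c[n] = 4^n + 1 for all n ≥ 0.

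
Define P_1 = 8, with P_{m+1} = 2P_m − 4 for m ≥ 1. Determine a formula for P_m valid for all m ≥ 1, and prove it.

Claim: P_m = 2^{m+1} + 4.

Base case: P_1 = 8, and 2^{1+1} + 4 = 4 + 4 = 8.
Assume P_k = 2^{k+1} + 4 for some k ≥ 1.
Then P_{k+1} = 2P_k − 4 = 2·(2^{k+1} + 4) − 4 = 2^{k+2} + 8 − 4 = 2^{k+2} + 4.
By induction, P_m = 2^{m+1} + 4 for all m ≥ 1.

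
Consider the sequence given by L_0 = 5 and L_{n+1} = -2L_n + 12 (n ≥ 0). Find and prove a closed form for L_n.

Claim: L_n = (-2)^n + 4.

Base case: L_0 = 5, and (-2)^0 + 4 = 1 + 4 = 5.
Assume L_k = (-2)^k + 4 for some k ≥ 0.
Then L_{k+1} = -2L_k + 12 = -2·((-2)^k + 4) + 12 = -2·(-2)^k − 8 + 12 = (-2)^{k+1} + 4.
Hence L_n = (-2)^n + 4 for every n ≥ 0, by induction.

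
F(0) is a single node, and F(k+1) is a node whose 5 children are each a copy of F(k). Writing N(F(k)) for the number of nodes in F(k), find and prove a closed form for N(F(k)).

Claim: N(F(k)) = (5^{k+1} − 1)/4.

Base case: N(F(0)) = 1, and (5^{0+1} − 1)/4 = 1.
Assume N(F(j)) = (5^{j+1} − 1)/4.
Then N(F(j+1)) = 1 + 5N(F(j)) = 1 + 5·(5^{j+1} − 1)/4 = 1 + (5^{j+2} − 5)/4 = (4 + 5^{j+2} − 5)/4 = (5^{j+2} − 1)/4.
This completes the inductive step, so N(F(k)) = (5^{k+1} − 1)/4 for all k ≥ 0.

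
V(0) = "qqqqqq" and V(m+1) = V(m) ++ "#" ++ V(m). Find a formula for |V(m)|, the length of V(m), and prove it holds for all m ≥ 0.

Claim: |V(m)| = 7·2^m − 1.

Base case: |V(0)| = 6, and 7·2^0 − 1 = 6.
Assume |V(j)| = 7·2^j − 1.
Then |V(j+1)| = |V(j)| + 1 + |V(j)| = 2|V(j)| + 1 = 2(7·2^j − 1) + 1 = 7·2^{j+1} − 2 + 1 = 7·2^{j+1} − 1.
So the formula holds for j+1, and by induction |V(m)| = 7·2^m − 1 for all m ≥ 0.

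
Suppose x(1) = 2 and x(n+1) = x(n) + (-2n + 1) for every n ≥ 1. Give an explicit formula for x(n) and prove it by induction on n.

Claim: x(n) = -n^2 + 2n + 1.

Base case: x(1) = 2, and -1^2 + 2·1 + 1 = 2.
Assume x(j) = -j^2 + 2j + 1.
Then x(j+1) = x(j) + (-2j + 1) = (-j^2 + 2j + 1) + (-2j + 1) = -j^2 + 2,
and -(j+1)^2 + 2·(j+1) + 1 = -j^2 + 2.
Hence x(n) = -n^2 + 2n + 1 for every n ≥ 1, by induction.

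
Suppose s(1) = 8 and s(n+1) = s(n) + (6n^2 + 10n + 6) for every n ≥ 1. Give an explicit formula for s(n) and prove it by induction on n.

Claim: s(n) = 2n^3 + 2n^2 + 2n + 2.

Base case: s(1) = 8, and 2·1^3 + 2·1^2 + 2·1 + 2 = 8.
Assume s(j) = 2j^3 + 2j^2 + 2j + 2.
Then s(j+1) = s(j) + (6j^2 + 10j + 6) = (2j^3 + 2j^2 + 2j + 2) + (6j^2 + 10j + 6) = 2j^3 + 8j^2 + 12j + 8,
and 2·(j+1)^3 + 2·(j+1)^2 + 2·(j+1) + 2 = 2j^3 + 8j^2 + 12j + 8.
This completes the inductive step, so s(n) = 2n^3 + 2n^2 + 2n + 2 for all n ≥ 1.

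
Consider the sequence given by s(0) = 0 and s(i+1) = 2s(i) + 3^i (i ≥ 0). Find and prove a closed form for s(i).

Claim: s(i) = -2^i + 3^i.

Base case: s(0) = 0, and -2^0 + 3^0 = -1 + 1 = 0.
Assume s(m) = -2^m + 3^m for some m ≥ 0.
Then s(m+1) = 2s(m) + 3^m = 2·(-2^m + 3^m) + 3^m = -2^{m+1} + 2·3^m + 3^m = -2^{m+1} + 3·3^m = -2^{m+1} + 3^{m+1}.
Hence s(i) = -2^i + 3^i for every i ≥ 0, by induction.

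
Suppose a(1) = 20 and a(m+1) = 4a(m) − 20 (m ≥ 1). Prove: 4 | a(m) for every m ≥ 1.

Base case: a(1) = 20 = 4·5, so 4 | a(1).
Assume 4 | a(j), so a(j) = 4t for some integer t.
Then a(j+1) = 4a(j) − 20 = 4·(4t) − 20 = 4(4t − 5), so 4 | a(j+1).
This completes the inductive step, so 4 | a(m) for all m ≥ 1.

4 | a(m)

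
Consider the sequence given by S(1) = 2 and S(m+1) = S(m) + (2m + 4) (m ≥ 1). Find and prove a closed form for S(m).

Claim: S(m) = m^2 + 3m − 2.

Base case: S(1) = 2, and 1^2 + 3·1 − 2 = 2.
Assume S(k) = k^2 + 3k − 2.
Then S(k+1) = S(k) + (2k + 4) = (k^2 + 3k − 2) + (2k + 4) = k^2 + 5k + 2,
and (k+1)^2 + 3·(k+1) − 2 = k^2 + 5k + 2.
This completes the inductive step, so S(m) = m^2 + 3m − 2 for all m ≥ 1.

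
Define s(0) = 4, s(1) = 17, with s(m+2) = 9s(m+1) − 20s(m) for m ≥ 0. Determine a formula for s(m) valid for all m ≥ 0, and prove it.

Claim: s(m) = 3·4^m + 5^m.

Base cases: s(0) = 4 and 3·4^0 + 5^0 = 4; s(1) = 17 and 3·4^1 + 5^1 = 17.
Assume s(j) = 3·4^j + 5^j for all 0 ≤ j ≤ k, where k ≥ 1.
Then s(k+1) = 9s(k) − 20s(k−1) = 9·(3·4^k + 5^k) − 20·(3·4^{k−1} + 5^{k−1}) = 3·(9·4 − 20)4^{k−1} + (9·5 − 20)5^{k−1} = 48·4^{k−1} + 25·5^{k−1} = 3·4^{k+1} + 5^{k+1}.
This completes the inductive step, so s(m) = 3·4^m + 5^m for all m ≥ 0.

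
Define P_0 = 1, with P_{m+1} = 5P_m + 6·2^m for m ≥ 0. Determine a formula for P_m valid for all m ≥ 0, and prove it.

Claim: P_m = 3·5^m − 2·2^m.

Base case: P_0 = 1, and 3·5^0 − 2·2^0 = 3 − 2 = 1.
Assume P_k = 3·5^k − 2·2^k for some k ≥ 0.
Then P_{k+1} = 5P_k + 6·2^k = 5·(3·5^k − 2·2^k) + 6·2^k = 3·5^{k+1} − 10·2^k + 6·2^k = 3·5^{k+1} − 4·2^k = 3·5^{k+1} − 2·2^{k+1}.
This completes the inductive step, so P_m = 3·5^m − 2·2^m for all m ≥ 0.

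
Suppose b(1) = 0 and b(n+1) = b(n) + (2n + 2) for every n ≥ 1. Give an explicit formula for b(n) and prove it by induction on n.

Claim: b(n) = n^2 + n − 2.

Base case: b(1) = 0, and 1^2 + 1 − 2 = 0.
Assume b(k) = k^2 + k − 2.
Then b(k+1) = b(k) + (2k + 2) = (k^2 + k − 2) + (2k + 2) = k^2 + 3k,
and (k+1)^2 + (k+1) − 2 = k^2 + 3k.
By induction, b(n) = n^2 + n − 2 for all n ≥ 1.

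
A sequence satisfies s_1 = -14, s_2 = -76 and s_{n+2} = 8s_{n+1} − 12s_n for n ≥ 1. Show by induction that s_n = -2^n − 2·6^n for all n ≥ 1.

Base cases: s_1 = -14 and -2^1 − 2·6^1 = -14; s_2 = -76 and -2^2 − 2·6^2 = -76.
Assume s_j = -2^j − 2·6^j for all 1 ≤ j ≤ r, where r ≥ 2.
Then s_{r+1} = 8s_r − 12s_{r−1} = 8·(-2^r − 2·6^r) − 12·(-2^{r−1} − 2·6^{r−1}) = -(8·2 − 12)2^{r−1} − 2·(8·6 − 12)6^{r−1} = -4·2^{r−1} − 72·6^{r−1} = -2^{r+1} − 2·6^{r+1}.
So the formula holds for r+1, and by strong induction s_n = -2^n − 2·6^n for all n ≥ 1.

s_n = -2^n − 2·6^n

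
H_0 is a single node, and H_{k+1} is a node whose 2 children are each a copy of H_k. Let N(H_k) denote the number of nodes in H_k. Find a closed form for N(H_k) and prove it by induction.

Claim: N(H_k) = 2^{k+1} − 1.

Base case: N(H_0) = 1, and 2^{0+1} − 1 = 1.
Assume N(H_j) = 2^{j+1} − 1.
Then N(H_{j+1}) = 1 + 2N(H_j) = 1 + 2(2^{j+1} − 1) = 2^{j+2} − 2 + 1 = 2^{j+2} − 1.
So the formula holds for j+1, and by induction N(H_k) = 2^{k+1} − 1 for all k ≥ 0.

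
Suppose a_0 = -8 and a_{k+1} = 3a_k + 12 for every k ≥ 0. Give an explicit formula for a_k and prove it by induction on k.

Claim: a_k = -2·3^k − 6.

Base case: a_0 = -8, and -2·3^0 − 6 = -2 − 6 = -8.
Assume a_r = -2·3^r − 6 for some r ≥ 0.
Then a_{r+1} = 3a_r + 12 = 3·(-2·3^r − 6) + 12 = -6·3^r − 18 + 12 = -2·3^{r+1} − 6.
By induction, a_k = -2·3^k − 6 for all k ≥ 0.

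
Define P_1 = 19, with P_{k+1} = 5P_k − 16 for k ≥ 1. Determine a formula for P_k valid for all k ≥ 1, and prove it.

Claim: P_k = 3·5^k + 4.

Base case: P_1 = 19, and 3·5^1 + 4 = 15 + 4 = 19.
Assume P_m = 3·5^m + 4 for some m ≥ 1.
Then P_{m+1} = 5P_m − 16 = 5·(3·5^m + 4) − 16 = 15·5^m + 20 − 16 = 3·5^{m+1} + 4.
So the formula holds for m+1, and by induction P_k = 3·5^k + 4 for all k ≥ 1.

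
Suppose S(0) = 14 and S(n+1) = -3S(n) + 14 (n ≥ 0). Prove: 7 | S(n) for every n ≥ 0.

Base case: S(0) = 14 = 7·2, so 7 | S(0).
Assume 7 | S(r), so S(r) = 7t for some integer t.
Then S(r+1) = -3S(r) + 14 = -3·(7t) + 14 = 7(-3t + 2), so 7 | S(r+1).
By induction, 7 | S(n) for all n ≥ 0.

7 | S(n)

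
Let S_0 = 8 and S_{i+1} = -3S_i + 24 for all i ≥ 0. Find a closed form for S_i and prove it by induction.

Claim: S_i = 2·(-3)^i + 6.

Base case: S_0 = 8, and 2·(-3)^0 + 6 = 2 + 6 = 8.
Assume S_m = 2·(-3)^m + 6 for some m ≥ 0.
Then S_{m+1} = -3S_m + 24 = -3·(2·(-3)^m + 6) + 24 = -6·(-3)^m − 18 + 24 = 2·(-3)^{m+1} + 6.
By induction, S_i = 2·(-3)^i + 6 for all i ≥ 0.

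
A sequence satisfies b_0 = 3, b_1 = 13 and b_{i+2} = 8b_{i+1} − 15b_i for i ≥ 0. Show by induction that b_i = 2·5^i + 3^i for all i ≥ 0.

Base cases: b_0 = 3 and 2·5^0 + 3^0 = 3; b_1 = 13 and 2·5^1 + 3^1 = 13.
Assume b_j = 2·5^j + 3^j for all 0 ≤ j ≤ k, where k ≥ 1.
Then b_{k+1} = 8b_k − 15b_{k−1} = 8·(2·5^k + 3^k) − 15·(2·5^{k−1} + 3^{k−1}) = 2·(8·5 − 15)5^{k−1} + (8·3 − 15)3^{k−1} = 50·5^{k−1} + 9·3^{k−1} = 2·5^{k+1} + 3^{k+1}.
Hence b_i = 2·5^i + 3^i for every i ≥ 0, by strong induction.

b_i = 2·5^i + 3^i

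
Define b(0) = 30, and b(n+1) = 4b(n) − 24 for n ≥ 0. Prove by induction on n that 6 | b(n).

Base case: b(0) = 30 = 6·5, so 6 | b(0).
Assume 6 | b(m), so b(m) = 6t for some integer t.
Then b(m+1) = 4b(m) − 24 = 4·(6t) − 24 = 6(4t − 4), so 6 | b(m+1).
This completes the inductive step, so 6 | b(n) for all n ≥ 0.

6 | b(n)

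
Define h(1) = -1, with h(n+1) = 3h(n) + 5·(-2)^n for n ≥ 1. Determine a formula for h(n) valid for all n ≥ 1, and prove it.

Claim: h(n) = -3^n − (-2)^n.

Base case: h(1) = -1, and -3^1 − (-2)^1 = -3 + 2 = -1.
Assume h(k) = -3^k − (-2)^k for some k ≥ 1.
Then h(k+1) = 3h(k) + 5·(-2)^k = 3·(-3^k − (-2)^k) + 5·(-2)^k = -3^{k+1} − 3·(-2)^k + 5·(-2)^k = -3^{k+1} + 2·(-2)^k = -3^{k+1} − (-2)^{k+1}.
So the formula holds for k+1, and by induction h(n) = -3^n − (-2)^n for all n ≥ 1.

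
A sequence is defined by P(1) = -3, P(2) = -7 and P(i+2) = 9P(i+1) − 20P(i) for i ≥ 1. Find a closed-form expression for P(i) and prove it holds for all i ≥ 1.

Claim: P(i) = 5^i − 2·4^i.

Base cases: P(1) = -3 and 5^1 − 2·4^1 = -3; P(2) = -7 and 5^2 − 2·4^2 = -7.
Assume P(t) = 5^t − 2·4^t for all 1 ≤ t ≤ j, where j ≥ 2.
Then P(j+1) = 9P(j) − 20P(j−1) = 9·(5^j − 2·4^j) − 20·(5^{j−1} − 2·4^{j−1}) = (9·5 − 20)5^{j−1} − 2·(9·4 − 20)4^{j−1} = 25·5^{j−1} − 32·4^{j−1} = 5^{j+1} − 2·4^{j+1}.
Hence P(i) = 5^i − 2·4^i for every i ≥ 1, by strong induction.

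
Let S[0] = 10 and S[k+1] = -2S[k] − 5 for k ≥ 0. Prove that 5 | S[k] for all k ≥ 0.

Base case: S[0] = 10 = 5·2, so 5 | S[0].
Assume 5 | S[j], so S[j] = 5t for some integer t.
Then S[j+1] = -2S[j] − 5 = -2·(5t) − 5 = 5(-2t − 1), so 5 | S[j+1].
Hence 5 | S[k] for every k ≥ 0, by induction.

5 | S[k]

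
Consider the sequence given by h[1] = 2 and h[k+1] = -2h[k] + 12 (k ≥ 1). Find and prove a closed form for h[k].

Claim: h[k] = (-2)^k + 4.

Base case: h[1] = 2, and (-2)^1 + 4 = -2 + 4 = 2.
Assume h[r] = (-2)^r + 4 for some r ≥ 1.
Then h[r+1] = -2h[r] + 12 = -2·((-2)^r + 4) + 12 = -2·(-2)^r − 8 + 12 = (-2)^{r+1} + 4.
By induction, h[k] = (-2)^k + 4 for all k ≥ 1.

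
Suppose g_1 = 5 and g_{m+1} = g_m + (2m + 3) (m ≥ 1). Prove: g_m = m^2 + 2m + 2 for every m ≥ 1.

Base case: g_1 = 5, and 1^2 + 2·1 + 2 = 5.
Assume g_j = j^2 + 2j + 2.
Then g_{j+1} = g_j + (2j + 3) = (j^2 + 2j + 2) + (2j + 3) = j^2 + 4j + 5,
and (j+1)^2 + 2·(j+1) + 2 = j^2 + 4j + 5.
Hence g_m = m^2 + 2m + 2 for every m ≥ 1, by induction.

g_m = m^2 + 2m + 2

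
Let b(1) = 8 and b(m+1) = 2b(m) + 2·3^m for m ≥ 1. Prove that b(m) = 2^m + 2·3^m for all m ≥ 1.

Base case: b(1) = 8, and 2^1 + 2·3^1 = 2 + 6 = 8.
Assume b(j) = 2^j + 2·3^j for some j ≥ 1.
Then b(j+1) = 2b(j) + 2·3^j = 2·(2^j + 2·3^j) + 2·3^j = 2^{j+1} + 4·3^j + 2·3^j = 2^{j+1} + 6·3^j = 2^{j+1} + 2·3^{j+1}.
By induction, b(m) = 2^m + 2·3^m for all m ≥ 1.

b(m) = 2^m + 2·3^m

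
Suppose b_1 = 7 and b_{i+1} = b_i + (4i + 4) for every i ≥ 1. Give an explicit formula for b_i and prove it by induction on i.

Claim: b_i = 2i^2 + 2i + 3.

Base case: b_1 = 7, and 2·1^2 + 2·1 + 3 = 7.
Assume b_m = 2m^2 + 2m + 3.
Then b_{m+1} = b_m + (4m + 4) = (2m^2 + 2m + 3) + (4m + 4) = 2m^2 + 6m + 7,
and 2·(m+1)^2 + 2·(m+1) + 3 = 2m^2 + 6m + 7.
Hence b_i = 2i^2 + 2i + 3 for every i ≥ 1, by induction.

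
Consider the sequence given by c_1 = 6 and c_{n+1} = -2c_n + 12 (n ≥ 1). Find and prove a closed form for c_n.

Claim: c_n = -(-2)^n + 4.

Base case: c_1 = 6, and -(-2)^1 + 4 = 2 + 4 = 6.
Assume c_k = -(-2)^k + 4 for some k ≥ 1.
Then c_{k+1} = -2c_k + 12 = -2·(-(-2)^k + 4) + 12 = 2·(-2)^k − 8 + 12 = -(-2)^{k+1} + 4.
This completes the inductive step, so c_n = -(-2)^n + 4 for all n ≥ 1.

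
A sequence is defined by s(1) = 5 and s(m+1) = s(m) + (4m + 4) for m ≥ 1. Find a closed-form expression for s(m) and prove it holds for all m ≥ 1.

Claim: s(m) = 2m^2 + 2m + 1.

Base case: s(1) = 5, and 2·1^2 + 2·1 + 1 = 5.
Assume s(r) = 2r^2 + 2r + 1.
Then s(r+1) = s(r) + (4r + 4) = (2r^2 + 2r + 1) + (4r + 4) = 2r^2 + 6r + 5,
and 2·(r+1)^2 + 2·(r+1) + 1 = 2r^2 + 6r + 5.
This completes the inductive step, so s(m) = 2m^2 + 2m + 1 for all m ≥ 1.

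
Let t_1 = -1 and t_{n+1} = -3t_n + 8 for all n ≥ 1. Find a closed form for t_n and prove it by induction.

Claim: t_n = (-3)^n + 2.

Base case: t_1 = -1, and (-3)^1 + 2 = -3 + 2 = -1.
Assume t_j = (-3)^j + 2 for some j ≥ 1.
Then t_{j+1} = -3t_j + 8 = -3·((-3)^j + 2) + 8 = -3·(-3)^j − 6 + 8 = (-3)^{j+1} + 2.
So the formula holds for j+1, and by induction t_n = (-3)^n + 2 for all n ≥ 1.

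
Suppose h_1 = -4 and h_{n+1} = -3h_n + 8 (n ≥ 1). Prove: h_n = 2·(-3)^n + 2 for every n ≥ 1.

Base case: h_1 = -4, and 2·(-3)^1 + 2 = -6 + 2 = -4.
Assume h_j = 2·(-3)^j + 2 for some j ≥ 1.
Then h_{j+1} = -3h_j + 8 = -3·(2·(-3)^j + 2) + 8 = -6·(-3)^j − 6 + 8 = 2·(-3)^{j+1} + 2.
Hence h_n = 2·(-3)^n + 2 for every n ≥ 1, by induction.

h_n = 2·(-3)^n + 2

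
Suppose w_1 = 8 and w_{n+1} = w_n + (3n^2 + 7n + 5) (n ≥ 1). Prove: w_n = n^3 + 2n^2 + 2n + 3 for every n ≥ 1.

Base case: w_1 = 8, and 1^3 + 2·1^2 + 2·1 + 3 = 8.
Assume w_r = r^3 + 2r^2 + 2r + 3.
Then w_{r+1} = w_r + (3r^2 + 7r + 5) = (r^3 + 2r^2 + 2r + 3) + (3r^2 + 7r + 5) = r^3 + 5r^2 + 9r + 8,
and (r+1)^3 + 2·(r+1)^2 + 2·(r+1) + 3 = r^3 + 5r^2 + 9r + 8.
Hence w_n = n^3 + 2n^2 + 2n + 3 for every n ≥ 1, by induction.

w_n = n^3 + 2n^2 + 2n + 3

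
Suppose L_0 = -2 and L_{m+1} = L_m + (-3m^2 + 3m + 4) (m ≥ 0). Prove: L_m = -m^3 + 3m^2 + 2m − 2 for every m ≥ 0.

Base case: L_0 = -2, and -0^3 + 3·0^2 + 2·0 − 2 = -2.
Assume L_r = -r^3 + 3r^2 + 2r − 2.
Then L_{r+1} = L_r + (-3r^2 + 3r + 4) = (-r^3 + 3r^2 + 2r − 2) + (-3r^2 + 3r + 4) = -r^3 + 5r + 2,
and -(r+1)^3 + 3·(r+1)^2 + 2·(r+1) − 2 = -r^3 + 5r + 2.
By induction, L_m = -m^3 + 3m^2 + 2m − 2 for all m ≥ 0.

L_m = -m^3 + 3m^2 + 2m − 2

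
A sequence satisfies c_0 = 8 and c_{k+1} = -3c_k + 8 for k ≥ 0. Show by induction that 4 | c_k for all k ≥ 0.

Base case: c_0 = 8 = 4·2, so 4 | c_0.
Assume 4 | c_m, so c_m = 4t for some integer t.
Then c_{m+1} = -3c_m + 8 = -3·(4t) + 8 = 4(-3t + 2), so 4 | c_{m+1}.
Hence 4 | c_k for every k ≥ 0, by induction.

4 | c_k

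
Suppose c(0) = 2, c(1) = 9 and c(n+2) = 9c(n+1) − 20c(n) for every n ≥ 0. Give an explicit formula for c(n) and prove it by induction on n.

Claim: c(n) = 5^n + 4^n.

Base cases: c(0) = 2 and 5^0 + 4^0 = 2; c(1) = 9 and 5^1 + 4^1 = 9.
Assume c(j) = 5^j + 4^j for all 0 ≤ j ≤ k, where k ≥ 1.
Then c(k+1) = 9c(k) − 20c(k−1) = 9·(5^k + 4^k) − 20·(5^{k−1} + 4^{k−1}) = (9·5 − 20)5^{k−1} + (9·4 − 20)4^{k−1} = 25·5^{k−1} + 16·4^{k−1} = 5^{k+1} + 4^{k+1}.
By strong induction, c(n) = 5^n + 4^n for all n ≥ 0.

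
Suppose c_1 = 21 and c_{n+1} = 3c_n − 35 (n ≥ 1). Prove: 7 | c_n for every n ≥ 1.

Base case: c_1 = 21 = 7·3, so 7 | c_1.
Assume 7 | c_m, so c_m = 7t for some integer t.
Then c_{m+1} = 3c_m − 35 = 3·(7t) − 35 = 7(3t − 5), so 7 | c_{m+1}.
By induction, 7 | c_n for all n ≥ 1.

7 | c_n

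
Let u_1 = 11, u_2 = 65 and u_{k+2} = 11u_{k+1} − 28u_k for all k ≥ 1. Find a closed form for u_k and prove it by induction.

Claim: u_k = 7^k + 4^k.

Base cases: u_1 = 11 and 7^1 + 4^1 = 11; u_2 = 65 and 7^2 + 4^2 = 65.
Assume u_j = 7^j + 4^j for all 1 ≤ j ≤ r, where r ≥ 2.
Then u_{r+1} = 11u_r − 28u_{r−1} = 11·(7^r + 4^r) − 28·(7^{r−1} + 4^{r−1}) = (11·7 − 28)7^{r−1} + (11·4 − 28)4^{r−1} = 49·7^{r−1} + 16·4^{r−1} = 7^{r+1} + 4^{r+1}.
By strong induction, u_k = 7^k + 4^k for all k ≥ 1.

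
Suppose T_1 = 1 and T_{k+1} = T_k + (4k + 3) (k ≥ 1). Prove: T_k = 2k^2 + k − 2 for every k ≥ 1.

Base case: T_1 = 1, and 2·1^2 + 1 − 2 = 1.
Assume T_m = 2m^2 + m − 2.
Then T_{m+1} = T_m + (4m + 3) = (2m^2 + m − 2) + (4m + 3) = 2m^2 + 5m + 1,
and 2·(m+1)^2 + (m+1) − 2 = 2m^2 + 5m + 1.
By induction, T_k = 2k^2 + k − 2 for all k ≥ 1.

T_k = 2k^2 + k − 2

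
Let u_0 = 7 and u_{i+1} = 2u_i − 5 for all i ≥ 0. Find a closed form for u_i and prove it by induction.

Claim: u_i = 2^{i+1} + 5.

Base case: u_0 = 7, and 2^{0+1} + 5 = 2 + 5 = 7.
Assume u_j = 2^{j+1} + 5 for some j ≥ 0.
Then u_{j+1} = 2u_j − 5 = 2·(2^{j+1} + 5) − 5 = 2^{j+2} + 10 − 5 = 2^{j+2} + 5.
By induction, u_i = 2^{i+1} + 5 for all i ≥ 0.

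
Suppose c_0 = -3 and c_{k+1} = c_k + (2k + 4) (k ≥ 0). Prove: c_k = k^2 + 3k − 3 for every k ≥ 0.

Base case: c_0 = -3, and 0^2 + 3·0 − 3 = -3.
Assume c_m = m^2 + 3m − 3.
Then c_{m+1} = c_m + (2m + 4) = (m^2 + 3m − 3) + (2m + 4) = m^2 + 5m + 1,
and (m+1)^2 + 3·(m+1) − 3 = m^2 + 5m + 1.
This completes the inductive step, so c_k = k^2 + 3k − 3 for all k ≥ 0.

c_k = k^2 + 3k − 3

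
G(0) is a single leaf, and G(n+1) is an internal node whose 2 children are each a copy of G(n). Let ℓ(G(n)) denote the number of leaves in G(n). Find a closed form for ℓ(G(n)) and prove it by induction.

Claim: ℓ(G(n)) = 2^n.

Base case: ℓ(G(0)) = 1, and 2^0 = 1.
Assume ℓ(G(j)) = 2^j.
Then ℓ(G(j+1)) = 2·ℓ(G(j)) = 2·2^j = 2^{j+1}.
This completes the inductive step, so ℓ(G(n)) = 2^n for all n ≥ 0.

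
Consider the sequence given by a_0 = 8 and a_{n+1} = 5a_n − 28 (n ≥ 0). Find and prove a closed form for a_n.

Claim: a_n = 5^n + 7.

Base case: a_0 = 8, and 5^0 + 7 = 1 + 7 = 8.
Assume a_k = 5^k + 7 for some k ≥ 0.
Then a_{k+1} = 5a_k − 28 = 5·(5^k + 7) − 28 = 5^{k+1} + 35 − 28 = 5^{k+1} + 7.
This completes the inductive step, so a_n = 5^n + 7 for all n ≥ 0.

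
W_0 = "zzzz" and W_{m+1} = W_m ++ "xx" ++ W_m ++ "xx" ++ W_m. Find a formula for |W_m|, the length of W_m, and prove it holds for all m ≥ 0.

Claim: |W_m| = 6·3^m − 2.

Base case: |W_0| = 4, and 6·3^0 − 2 = 4.
Assume |W_r| = 6·3^r − 2.
Then |W_{r+1}| = 3|W_r| + 4 = 3(6·3^r − 2) + 4 = 6·3^{r+1} − 6 + 4 = 6·3^{r+1} − 2.
So the formula holds for r+1, and by induction |W_m| = 6·3^m − 2 for all m ≥ 0.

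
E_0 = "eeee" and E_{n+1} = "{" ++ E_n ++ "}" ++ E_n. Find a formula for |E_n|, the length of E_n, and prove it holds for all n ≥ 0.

Claim: |E_n| = 6·2^n − 2.

Base case: |E_0| = 4, and 6·2^0 − 2 = 4.
Assume |E_j| = 6·2^j − 2.
Then |E_{j+1}| = 1 + |E_j| + 1 + |E_j| = 2|E_j| + 2 = 2(6·2^j − 2) + 2 = 6·2^{j+1} − 4 + 2 = 6·2^{j+1} − 2.
This completes the inductive step, so |E_n| = 6·2^n − 2 for all n ≥ 0.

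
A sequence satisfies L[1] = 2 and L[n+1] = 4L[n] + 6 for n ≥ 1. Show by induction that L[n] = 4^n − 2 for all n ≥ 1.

Base case: L[1] = 2, and 4^1 − 2 = 4 − 2 = 2.
Assume L[j] = 4^j − 2 for some j ≥ 1.
Then L[j+1] = 4L[j] + 6 = 4·(4^j − 2) + 6 = 4^{j+1} − 8 + 6 = 4^{j+1} − 2.
Hence L[n] = 4^n − 2 for every n ≥ 1, by induction.

L[n] = 4^n − 2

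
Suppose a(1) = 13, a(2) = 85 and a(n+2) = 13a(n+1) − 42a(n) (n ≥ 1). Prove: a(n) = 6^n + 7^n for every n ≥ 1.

Base cases: a(1) = 13 and 6^1 + 7^1 = 13; a(2) = 85 and 6^2 + 7^2 = 85.
Assume a(j) = 6^j + 7^j for all 1 ≤ j ≤ m, where m ≥ 2.
Then a(m+1) = 13a(m) − 42a(m−1) = 13·(6^m + 7^m) − 42·(6^{m−1} + 7^{m−1}) = (13·6 − 42)6^{m−1} + (13·7 − 42)7^{m−1} = 36·6^{m−1} + 49·7^{m−1} = 6^{m+1} + 7^{m+1}.
This completes the inductive step, so a(n) = 6^n + 7^n for all n ≥ 1.

a(n) = 6^n + 7^n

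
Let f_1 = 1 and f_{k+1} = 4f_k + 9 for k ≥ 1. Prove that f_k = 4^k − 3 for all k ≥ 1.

Base case: f_1 = 1, and 4^1 − 3 = 4 − 3 = 1.
Assume f_r = 4^r − 3 for some r ≥ 1.
Then f_{r+1} = 4f_r + 9 = 4·(4^r − 3) + 9 = 4^{r+1} − 12 + 9 = 4^{r+1} − 3.
This completes the inductive step, so f_k = 4^k − 3 for all k ≥ 1.

f_k = 4^k − 3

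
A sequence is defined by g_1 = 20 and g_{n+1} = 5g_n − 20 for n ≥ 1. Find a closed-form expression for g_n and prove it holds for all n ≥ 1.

Claim: g_n = 3·5^n + 5.

Base case: g_1 = 20, and 3·5^1 + 5 = 15 + 5 = 20.
Assume g_j = 3·5^j + 5 for some j ≥ 1.
Then g_{j+1} = 5g_j − 20 = 5·(3·5^j + 5) − 20 = 15·5^j + 25 − 20 = 3·5^{j+1} + 5.
By induction, g_n = 3·5^n + 5 for all n ≥ 1.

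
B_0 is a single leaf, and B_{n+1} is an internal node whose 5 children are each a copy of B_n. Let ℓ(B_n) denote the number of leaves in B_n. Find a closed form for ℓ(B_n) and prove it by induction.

Claim: ℓ(B_n) = 5^n.

Base case: ℓ(B_0) = 1, and 5^0 = 1.
Assume ℓ(B_m) = 5^m.
Then ℓ(B_{m+1}) = 5·ℓ(B_m) = 5·5^m = 5^{m+1}.
By induction, ℓ(B_n) = 5^n for all n ≥ 0.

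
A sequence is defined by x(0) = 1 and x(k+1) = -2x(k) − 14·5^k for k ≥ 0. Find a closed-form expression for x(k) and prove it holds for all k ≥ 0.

Claim: x(k) = 3·(-2)^k − 2·5^k.

Base case: x(0) = 1, and 3·(-2)^0 − 2·5^0 = 3 − 2 = 1.
Assume x(r) = 3·(-2)^r − 2·5^r for some r ≥ 0.
Then x(r+1) = -2x(r) − 14·5^r = -2·(3·(-2)^r − 2·5^r) − 14·5^r = 3·(-2)^{r+1} + 4·5^r − 14·5^r = 3·(-2)^{r+1} − 10·5^r = 3·(-2)^{r+1} − 2·5^{r+1}.
Hence x(k) = 3·(-2)^k − 2·5^k for every k ≥ 0, by induction.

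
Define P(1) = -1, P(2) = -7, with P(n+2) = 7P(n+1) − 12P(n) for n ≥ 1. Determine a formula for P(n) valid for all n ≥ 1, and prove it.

Claim: P(n) = -4^n + 3^n.

Base cases: P(1) = -1 and -4^1 + 3^1 = -1; P(2) = -7 and -4^2 + 3^2 = -7.
Assume P(j) = -4^j + 3^j for all 1 ≤ j ≤ m, where m ≥ 2.
Then P(m+1) = 7P(m) − 12P(m−1) = 7·(-4^m + 3^m) − 12·(-4^{m−1} + 3^{m−1}) = -(7·4 − 12)4^{m−1} + (7·3 − 12)3^{m−1} = -16·4^{m−1} + 9·3^{m−1} = -4^{m+1} + 3^{m+1}.
This completes the inductive step, so P(n) = -4^n + 3^n for all n ≥ 1.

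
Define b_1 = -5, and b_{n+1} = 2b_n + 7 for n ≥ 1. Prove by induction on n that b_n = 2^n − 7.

Base case: b_1 = -5, and 2^1 − 7 = 2 − 7 = -5.
Assume b_j = 2^j − 7 for some j ≥ 1.
Then b_{j+1} = 2b_j + 7 = 2·(2^j − 7) + 7 = 2^{j+1} − 14 + 7 = 2^{j+1} − 7.
Hence b_n = 2^n − 7 for every n ≥ 1, by induction.

b_n = 2^n − 7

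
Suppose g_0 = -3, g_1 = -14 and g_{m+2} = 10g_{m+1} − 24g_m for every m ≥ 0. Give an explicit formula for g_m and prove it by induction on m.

Claim: g_m = -6^m − 2·4^m.

Base cases: g_0 = -3 and -6^0 − 2·4^0 = -3; g_1 = -14 and -6^1 − 2·4^1 = -14.
Assume g_j = -6^j − 2·4^j for all 0 ≤ j ≤ k, where k ≥ 1.
Then g_{k+1} = 10g_k − 24g_{k−1} = 10·(-6^k − 2·4^k) − 24·(-6^{k−1} − 2·4^{k−1}) = -(10·6 − 24)6^{k−1} − 2·(10·4 − 24)4^{k−1} = -36·6^{k−1} − 32·4^{k−1} = -6^{k+1} − 2·4^{k+1}.
So the formula holds for k+1, and by strong induction g_m = -6^m − 2·4^m for all m ≥ 0.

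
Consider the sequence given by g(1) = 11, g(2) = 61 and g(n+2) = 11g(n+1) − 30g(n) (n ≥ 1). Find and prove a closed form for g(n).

Claim: g(n) = 6^n + 5^n.

Base cases: g(1) = 11 and 6^1 + 5^1 = 11; g(2) = 61 and 6^2 + 5^2 = 61.
Assume g(j) = 6^j + 5^j for all 1 ≤ j ≤ r, where r ≥ 2.
Then g(r+1) = 11g(r) − 30g(r−1) = 11·(6^r + 5^r) − 30·(6^{r−1} + 5^{r−1}) = (11·6 − 30)6^{r−1} + (11·5 − 30)5^{r−1} = 36·6^{r−1} + 25·5^{r−1} = 6^{r+1} + 5^{r+1}.
By strong induction, g(n) = 6^n + 5^n for all n ≥ 1.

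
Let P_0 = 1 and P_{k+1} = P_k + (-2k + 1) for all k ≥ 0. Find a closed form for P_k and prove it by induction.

Claim: P_k = -k^2 + 2k + 1.

Base case: P_0 = 1, and -0^2 + 2·0 + 1 = 1.
Assume P_r = -r^2 + 2r + 1.
Then P_{r+1} = P_r + (-2r + 1) = (-r^2 + 2r + 1) + (-2r + 1) = -r^2 + 2,
and -(r+1)^2 + 2·(r+1) + 1 = -r^2 + 2.
Hence P_k = -k^2 + 2k + 1 for every k ≥ 0, by induction.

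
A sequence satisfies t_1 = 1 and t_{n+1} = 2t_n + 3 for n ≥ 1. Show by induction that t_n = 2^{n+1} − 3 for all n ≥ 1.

Base case: t_1 = 1, and 2^{1+1} − 3 = 4 − 3 = 1.
Assume t_j = 2^{j+1} − 3 for some j ≥ 1.
Then t_{j+1} = 2t_j + 3 = 2·(2^{j+1} − 3) + 3 = 2^{j+2} − 6 + 3 = 2^{j+2} − 3.
This completes the inductive step, so t_n = 2^{n+1} − 3 for all n ≥ 1.

t_n = 2^{n+1} − 3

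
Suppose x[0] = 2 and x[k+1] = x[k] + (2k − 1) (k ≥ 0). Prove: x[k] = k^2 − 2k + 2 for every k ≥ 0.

Base case: x[0] = 2, and 0^2 − 2·0 + 2 = 2.
Assume x[m] = m^2 − 2m + 2.
Then x[m+1] = x[m] + (2m − 1) = (m^2 − 2m + 2) + (2m − 1) = m^2 + 1,
and (m+1)^2 − 2·(m+1) + 2 = m^2 + 1.
This completes the inductive step, so x[k] = k^2 − 2k + 2 for all k ≥ 0.

x[k] = k^2 − 2k + 2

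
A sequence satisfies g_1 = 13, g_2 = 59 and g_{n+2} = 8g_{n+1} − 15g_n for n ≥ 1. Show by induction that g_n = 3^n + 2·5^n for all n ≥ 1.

Base cases: g_1 = 13 and 3^1 + 2·5^1 = 13; g_2 = 59 and 3^2 + 2·5^2 = 59.
Assume g_i = 3^i + 2·5^i for all 1 ≤ i ≤ j, where j ≥ 2.
Then g_{j+1} = 8g_j − 15g_{j−1} = 8·(3^j + 2·5^j) − 15·(3^{j−1} + 2·5^{j−1}) = (8·3 − 15)3^{j−1} + 2·(8·5 − 15)5^{j−1} = 9·3^{j−1} + 50·5^{j−1} = 3^{j+1} + 2·5^{j+1}.
So the formula holds for j+1, and by strong induction g_n = 3^n + 2·5^n for all n ≥ 1.

g_n = 3^n + 2·5^n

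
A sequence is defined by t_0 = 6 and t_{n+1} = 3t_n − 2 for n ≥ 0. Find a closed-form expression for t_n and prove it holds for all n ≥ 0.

Claim: t_n = 5·3^n + 1.

Base case: t_0 = 6, and 5·3^0 + 1 = 5 + 1 = 6.
Assume t_j = 5·3^j + 1 for some j ≥ 0.
Then t_{j+1} = 3t_j − 2 = 3·(5·3^j + 1) − 2 = 15·3^j + 3 − 2 = 5·3^{j+1} + 1.
Hence t_n = 5·3^n + 1 for every n ≥ 0, by induction.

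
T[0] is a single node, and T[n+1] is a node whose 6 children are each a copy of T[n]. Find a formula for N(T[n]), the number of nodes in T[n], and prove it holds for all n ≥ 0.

Claim: N(T[n]) = (6^{n+1} − 1)/5.

Base case: N(T[0]) = 1, and (6^{0+1} − 1)/5 = 1.
Assume N(T[r]) = (6^{r+1} − 1)/5.
Then N(T[r+1]) = 1 + 6N(T[r]) = 1 + 6·(6^{r+1} − 1)/5 = 1 + (6^{r+2} − 6)/5 = (5 + 6^{r+2} − 6)/5 = (6^{r+2} − 1)/5.
By induction, N(T[n]) = (6^{n+1} − 1)/5 for all n ≥ 0.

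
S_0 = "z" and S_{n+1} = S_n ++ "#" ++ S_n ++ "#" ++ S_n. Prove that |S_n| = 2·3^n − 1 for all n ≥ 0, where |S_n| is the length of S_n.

Base case: |S_0| = 1, and 2·3^0 − 1 = 1.
Assume |S_k| = 2·3^k − 1.
Then |S_{k+1}| = 3|S_k| + 2 = 3(2·3^k − 1) + 2 = 2·3^{k+1} − 3 + 2 = 2·3^{k+1} − 1.
By induction, |S_n| = 2·3^n − 1 for all n ≥ 0.

|S_n| = 2·3^n − 1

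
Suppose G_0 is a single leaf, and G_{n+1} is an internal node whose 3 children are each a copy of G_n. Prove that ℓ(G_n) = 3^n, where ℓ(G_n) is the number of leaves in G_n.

Base case: ℓ(G_0) = 1, and 3^0 = 1.
Assume ℓ(G_k) = 3^k.
Then ℓ(G_{k+1}) = 3·ℓ(G_k) = 3·3^k = 3^{k+1}.
This completes the inductive step, so ℓ(G_n) = 3^n for all n ≥ 0.

ℓ(G_n) = 3^n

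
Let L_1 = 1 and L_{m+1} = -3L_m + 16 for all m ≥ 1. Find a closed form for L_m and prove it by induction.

Claim: L_m = (-3)^m + 4.

Base case: L_1 = 1, and (-3)^1 + 4 = -3 + 4 = 1.
Assume L_k = (-3)^k + 4 for some k ≥ 1.
Then L_{k+1} = -3L_k + 16 = -3·((-3)^k + 4) + 16 = -3·(-3)^k − 12 + 16 = (-3)^{k+1} + 4.
This completes the inductive step, so L_m = (-3)^m + 4 for all m ≥ 1.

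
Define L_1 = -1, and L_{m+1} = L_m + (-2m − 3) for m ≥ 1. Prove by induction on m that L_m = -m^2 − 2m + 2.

Base case: L_1 = -1, and -1^2 − 2·1 + 2 = -1.
Assume L_k = -k^2 − 2k + 2.
Then L_{k+1} = L_k + (-2k − 3) = (-k^2 − 2k + 2) + (-2k − 3) = -k^2 − 4k − 1,
and -(k+1)^2 − 2·(k+1) + 2 = -k^2 − 4k − 1.
Hence L_m = -m^2 − 2m + 2 for every m ≥ 1, by induction.

L_m = -m^2 − 2m + 2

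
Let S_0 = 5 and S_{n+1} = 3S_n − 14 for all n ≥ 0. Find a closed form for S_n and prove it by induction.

Claim: S_n = -2·3^n + 7.

Base case: S_0 = 5, and -2·3^0 + 7 = -2 + 7 = 5.
Assume S_m = -2·3^m + 7 for some m ≥ 0.
Then S_{m+1} = 3S_m − 14 = 3·(-2·3^m + 7) − 14 = -6·3^m + 21 − 14 = -2·3^{m+1} + 7.
So the formula holds for m+1, and by induction S_n = -2·3^n + 7 for all n ≥ 0.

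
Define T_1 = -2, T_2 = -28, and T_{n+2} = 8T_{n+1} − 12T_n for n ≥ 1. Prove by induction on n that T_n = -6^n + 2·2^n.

Base cases: T_1 = -2 and -6^1 + 2·2^1 = -2; T_2 = -28 and -6^2 + 2·2^2 = -28.
Assume T_j = -6^j + 2·2^j for all 1 ≤ j ≤ m, where m ≥ 2.
Then T_{m+1} = 8T_m − 12T_{m−1} = 8·(-6^m + 2·2^m) − 12·(-6^{m−1} + 2·2^{m−1}) = -(8·6 − 12)6^{m−1} + 2·(8·2 − 12)2^{m−1} = -36·6^{m−1} + 8·2^{m−1} = -6^{m+1} + 2·2^{m+1}.
Hence T_n = -6^n + 2·2^n for every n ≥ 1, by strong induction.

T_n = -6^n + 2·2^n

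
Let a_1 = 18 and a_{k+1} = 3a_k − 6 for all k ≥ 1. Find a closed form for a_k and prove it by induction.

Claim: a_k = 5·3^k + 3.

Base case: a_1 = 18, and 5·3^1 + 3 = 15 + 3 = 18.
Assume a_m = 5·3^m + 3 for some m ≥ 1.
Then a_{m+1} = 3a_m − 6 = 3·(5·3^m + 3) − 6 = 15·3^m + 9 − 6 = 5·3^{m+1} + 3.
By induction, a_k = 5·3^k + 3 for all k ≥ 1.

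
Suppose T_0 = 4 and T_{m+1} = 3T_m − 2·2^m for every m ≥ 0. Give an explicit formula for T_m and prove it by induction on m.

Claim: T_m = 2·3^m + 2·2^m.

Base case: T_0 = 4, and 2·3^0 + 2·2^0 = 2 + 2 = 4.
Assume T_k = 2·3^k + 2·2^k for some k ≥ 0.
Then T_{k+1} = 3T_k − 2·2^k = 3·(2·3^k + 2·2^k) − 2·2^k = 2·3^{k+1} + 6·2^k − 2·2^k = 2·3^{k+1} + 4·2^k = 2·3^{k+1} + 2·2^{k+1}.
This completes the inductive step, so T_m = 2·3^m + 2·2^m for all m ≥ 0.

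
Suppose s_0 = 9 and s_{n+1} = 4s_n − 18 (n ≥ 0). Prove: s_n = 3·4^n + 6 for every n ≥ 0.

Base case: s_0 = 9, and 3·4^0 + 6 = 3 + 6 = 9.
Assume s_k = 3·4^k + 6 for some k ≥ 0.
Then s_{k+1} = 4s_k − 18 = 4·(3·4^k + 6) − 18 = 12·4^k + 24 − 18 = 3·4^{k+1} + 6.
This completes the inductive step, so s_n = 3·4^n + 6 for all n ≥ 0.

s_n = 3·4^n + 6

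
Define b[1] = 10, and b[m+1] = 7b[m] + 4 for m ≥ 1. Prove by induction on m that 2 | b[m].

Base case: b[1] = 10 = 2·5, so 2 | b[1].
Assume 2 | b[k], so b[k] = 2t for some integer t.
Then b[k+1] = 7b[k] + 4 = 7·(2t) + 4 = 2(7t + 2), so 2 | b[k+1].
This completes the inductive step, so 2 | b[m] for all m ≥ 1.

2 | b[m]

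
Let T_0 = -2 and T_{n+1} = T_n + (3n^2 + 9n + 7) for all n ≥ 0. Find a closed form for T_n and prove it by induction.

Claim: T_n = n^3 + 3n^2 + 3n − 2.

Base case: T_0 = -2, and 0^3 + 3·0^2 + 3·0 − 2 = -2.
Assume T_j = j^3 + 3j^2 + 3j − 2.
Then T_{j+1} = T_j + (3j^2 + 9j + 7) = (j^3 + 3j^2 + 3j − 2) + (3j^2 + 9j + 7) = j^3 + 6j^2 + 12j + 5,
and (j+1)^3 + 3·(j+1)^2 + 3·(j+1) − 2 = j^3 + 6j^2 + 12j + 5.
By induction, T_n = n^3 + 3n^2 + 3n − 2 for all n ≥ 0.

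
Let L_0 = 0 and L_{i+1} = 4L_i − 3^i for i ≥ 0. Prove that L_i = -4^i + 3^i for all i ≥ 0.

Base case: L_0 = 0, and -4^0 + 3^0 = -1 + 1 = 0.
Assume L_m = -4^m + 3^m for some m ≥ 0.
Then L_{m+1} = 4L_m − 3^m = 4·(-4^m + 3^m) − 3^m = -4^{m+1} + 4·3^m − 3^m = -4^{m+1} + 3·3^m = -4^{m+1} + 3^{m+1}.
By induction, L_i = -4^i + 3^i for all i ≥ 0.

L_i = -4^i + 3^i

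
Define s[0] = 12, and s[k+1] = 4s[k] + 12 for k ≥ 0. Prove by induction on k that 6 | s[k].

Base case: s[0] = 12 = 6·2, so 6 | s[0].
Assume 6 | s[m], so s[m] = 6t for some integer t.
Then s[m+1] = 4s[m] + 12 = 4·(6t) + 12 = 6(4t + 2), so 6 | s[m+1].
So the property holds for m+1, and by induction 6 | s[k] for all k ≥ 0.

6 | s[k]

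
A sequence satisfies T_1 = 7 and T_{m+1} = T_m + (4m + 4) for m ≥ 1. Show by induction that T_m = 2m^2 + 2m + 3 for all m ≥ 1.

Base case: T_1 = 7, and 2·1^2 + 2·1 + 3 = 7.
Assume T_j = 2j^2 + 2j + 3.
Then T_{j+1} = T_j + (4j + 4) = (2j^2 + 2j + 3) + (4j + 4) = 2j^2 + 6j + 7,
and 2·(j+1)^2 + 2·(j+1) + 3 = 2j^2 + 6j + 7.
By induction, T_m = 2m^2 + 2m + 3 for all m ≥ 1.

T_m = 2m^2 + 2m + 3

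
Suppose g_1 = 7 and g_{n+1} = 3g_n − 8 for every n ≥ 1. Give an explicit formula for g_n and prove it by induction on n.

Claim: g_n = 3^n + 4.

Base case: g_1 = 7, and 3^1 + 4 = 3 + 4 = 7.
Assume g_k = 3^k + 4 for some k ≥ 1.
Then g_{k+1} = 3g_k − 8 = 3·(3^k + 4) − 8 = 3^{k+1} + 12 − 8 = 3^{k+1} + 4.
Hence g_n = 3^n + 4 for every n ≥ 1, by induction.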